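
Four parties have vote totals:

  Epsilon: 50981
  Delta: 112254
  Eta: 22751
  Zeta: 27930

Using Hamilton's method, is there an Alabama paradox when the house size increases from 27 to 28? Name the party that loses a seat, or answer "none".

Zeta

At 27 seats: Epsilon 6, Delta 14, Eta 3, Zeta 4.
At 28 seats: Epsilon 7, Delta 15, Eta 3, Zeta 3.
Zeta drops from 4 to 3.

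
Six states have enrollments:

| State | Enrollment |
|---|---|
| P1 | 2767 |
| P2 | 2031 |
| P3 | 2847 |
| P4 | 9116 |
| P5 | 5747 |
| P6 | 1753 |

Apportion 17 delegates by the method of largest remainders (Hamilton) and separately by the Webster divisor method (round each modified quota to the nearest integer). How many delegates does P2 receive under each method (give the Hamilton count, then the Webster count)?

2 and 1

Hamilton: P1 2, P2 2, P3 2, P4 6, P5 4, P6 1.
Webster: P1 2, P2 1, P3 2, P4 7, P5 4, P6 1.
P2 gets 2 under Hamilton and 1 under Webster.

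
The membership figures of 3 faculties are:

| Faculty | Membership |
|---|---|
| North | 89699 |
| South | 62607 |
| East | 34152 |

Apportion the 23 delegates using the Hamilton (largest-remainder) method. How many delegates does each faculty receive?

Total 186458; standard divisor 186458/23 ≈ 8106.87.
Standard quotas: North 11.0646, South 7.7227, East 4.2127.
Lower quotas: North 11, South 7, East 4 (sum 22, leaving 1 seat).
Remainders in descending order: South 0.7227, East 0.2127, North 0.0646.
The surplus seat goes to South.

North=11; South=8; East=4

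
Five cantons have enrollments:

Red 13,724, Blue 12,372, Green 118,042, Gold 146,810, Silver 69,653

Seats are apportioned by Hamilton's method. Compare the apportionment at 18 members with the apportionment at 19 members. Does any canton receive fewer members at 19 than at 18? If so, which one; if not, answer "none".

At 18 seats: Red 1, Blue 1, Green 6, Gold 7, Silver 3.
At 19 seats: Red 1, Blue 0, Green 6, Gold 8, Silver 4.
Blue drops from 1 to 0.

Blue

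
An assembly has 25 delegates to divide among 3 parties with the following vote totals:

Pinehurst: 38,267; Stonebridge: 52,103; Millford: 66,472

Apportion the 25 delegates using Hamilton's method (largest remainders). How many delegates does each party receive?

Pinehurst 6; Stonebridge 8; Millford 11

Total 156842; standard divisor 156842/25 ≈ 6273.68.
Standard quotas: Pinehurst 6.0996, Stonebridge 8.3050, Millford 10.5954.
Lower quotas: Pinehurst 6, Stonebridge 8, Millford 10 (sum 24, leaving 1 seat).
Remainders in descending order: Millford 0.5954, Stonebridge 0.3050, Pinehurst 0.0996.
Largest remainder: Millford receives the extra seat.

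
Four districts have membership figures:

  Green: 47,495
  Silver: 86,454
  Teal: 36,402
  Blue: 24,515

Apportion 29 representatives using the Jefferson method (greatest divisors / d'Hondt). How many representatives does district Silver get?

Standard divisor 194866/29 ≈ 6719.517; standard quotas: Green 7.068, Silver 12.866, Teal 5.417, Blue 3.648.
Rounding down gives 7, 12, 5, 3 = 27 seats, so the divisor must be adjusted.
With modified divisor 6161.33: modified quotas Green 7.709, Silver 14.032, Teal 5.908, Blue 3.979.
Rounding down: Green 7, Silver 14, Teal 5, Blue 3 (total 29).
Silver receives 14.

14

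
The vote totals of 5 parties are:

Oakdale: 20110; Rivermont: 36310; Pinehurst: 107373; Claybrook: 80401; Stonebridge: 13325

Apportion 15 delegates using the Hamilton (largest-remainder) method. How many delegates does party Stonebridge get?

1

The standard divisor is 257519/15 ≈ 17167.933.
Standard quotas: Oakdale 1.1714, Rivermont 2.1150, Pinehurst 6.2543, Claybrook 4.6832, Stonebridge 0.7762.
Lower quotas: Oakdale 1, Rivermont 2, Pinehurst 6, Claybrook 4, Stonebridge 0 (sum 13, leaving 2 seats).
Remainders in descending order: Stonebridge 0.7762, Claybrook 0.6832, Pinehurst 0.2543, Oakdale 0.1714, Rivermont 0.1150.
Largest remainders: Stonebridge, Claybrook receive the extra seats.
Stonebridge receives 1.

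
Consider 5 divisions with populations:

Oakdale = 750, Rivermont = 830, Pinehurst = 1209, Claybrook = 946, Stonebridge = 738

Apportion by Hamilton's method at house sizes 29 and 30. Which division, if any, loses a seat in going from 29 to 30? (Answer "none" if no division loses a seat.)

none

At 29 seats: Oakdale 5, Rivermont 5, Pinehurst 8, Claybrook 6, Stonebridge 5.
At 30 seats: Oakdale 5, Rivermont 6, Pinehurst 8, Claybrook 6, Stonebridge 5.
No division's allocation decreased.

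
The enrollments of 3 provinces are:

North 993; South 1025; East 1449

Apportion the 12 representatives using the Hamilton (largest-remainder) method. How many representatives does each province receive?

North=3, South=4, East=5

Total 3467; standard divisor 3467/12 ≈ 288.917.
Standard quotas: North 3.437, South 3.548, East 5.015.
Lower quotas: North 3, South 3, East 5 (sum 11, leaving 1 seat).
Remainders in descending order: South 0.548, North 0.437, East 0.015.
Largest remainder: South receives the extra seat.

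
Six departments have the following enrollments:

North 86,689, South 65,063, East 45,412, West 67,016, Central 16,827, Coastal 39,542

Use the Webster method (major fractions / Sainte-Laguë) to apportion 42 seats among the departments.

North 11; South 9; East 6; West 9; Central 2; Coastal 5

Standard divisor 320549/42 ≈ 7632.119; standard quotas: North 11.358, South 8.525, East 5.950, West 8.781, Central 2.205, Coastal 5.181.
Rounding to the nearest integer gives North 11, South 9, East 6, West 9, Central 2, Coastal 5 — total 42, matching the house size, so no adjustment is needed.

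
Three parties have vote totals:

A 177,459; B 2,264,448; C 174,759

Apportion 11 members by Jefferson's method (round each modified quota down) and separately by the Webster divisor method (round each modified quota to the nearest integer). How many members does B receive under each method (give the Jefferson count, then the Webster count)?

11 and 9

Jefferson: A 0, B 11, C 0.
Webster: A 1, B 9, C 1.
B gets 11 under Jefferson and 9 under Webster.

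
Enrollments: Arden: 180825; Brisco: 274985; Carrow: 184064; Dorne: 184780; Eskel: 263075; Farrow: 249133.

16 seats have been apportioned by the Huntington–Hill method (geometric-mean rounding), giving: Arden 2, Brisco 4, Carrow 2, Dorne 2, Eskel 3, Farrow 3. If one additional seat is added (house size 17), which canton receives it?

Eskel

Priority for the next seat is population ÷ (√(s·(s+1))).
Priorities: Arden 73821.497, Brisco 61488.515, Carrow 75143.813, Dorne 75436.119, Eskel 75943.211, Farrow 71918.502.
Highest priority: Eskel.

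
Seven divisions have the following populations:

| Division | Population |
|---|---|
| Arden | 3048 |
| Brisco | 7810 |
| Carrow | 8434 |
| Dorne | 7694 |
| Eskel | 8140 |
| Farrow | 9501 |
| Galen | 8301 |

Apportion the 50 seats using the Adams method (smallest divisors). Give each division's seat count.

Standard divisor 52928/50 ≈ 1058.56; standard quotas: Arden 2.879, Brisco 7.378, Carrow 7.967, Dorne 7.268, Eskel 7.690, Farrow 8.975, Galen 7.842.
Rounding up gives 3, 8, 8, 8, 8, 9, 8 = 52 seats, so the divisor must be adjusted.
With modified divisor 1140: modified quotas Arden 2.674, Brisco 6.851, Carrow 7.398, Dorne 6.749, Eskel 7.140, Farrow 8.334, Galen 7.282.
Rounding up: Arden 3, Brisco 7, Carrow 8, Dorne 7, Eskel 8, Farrow 9, Galen 8 (total 50).

Arden=3, Brisco=7, Carrow=8, Dorne=7, Eskel=8, Farrow=9, Galen=8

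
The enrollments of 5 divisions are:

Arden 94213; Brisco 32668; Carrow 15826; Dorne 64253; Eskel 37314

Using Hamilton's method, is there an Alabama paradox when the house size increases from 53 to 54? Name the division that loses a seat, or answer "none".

At 53 seats: Arden 21, Brisco 7, Carrow 3, Dorne 14, Eskel 8.
At 54 seats: Arden 21, Brisco 7, Carrow 4, Dorne 14, Eskel 8.
No division's allocation decreased.

none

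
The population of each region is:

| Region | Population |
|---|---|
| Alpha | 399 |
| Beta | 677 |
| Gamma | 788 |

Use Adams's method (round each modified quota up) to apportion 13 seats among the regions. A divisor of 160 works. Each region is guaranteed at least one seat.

With modified divisor 160: modified quotas Alpha 2.494, Beta 4.231, Gamma 4.925.
Rounding up: Alpha 3, Beta 5, Gamma 5 (total 13).

Alpha 3, Beta 5, Gamma 5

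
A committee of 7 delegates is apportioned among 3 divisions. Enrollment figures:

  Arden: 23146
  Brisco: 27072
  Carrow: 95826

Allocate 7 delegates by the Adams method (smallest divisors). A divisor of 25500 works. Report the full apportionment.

Arden=1, Brisco=2, Carrow=4

With modified divisor 25500: modified quotas Arden 0.908, Brisco 1.062, Carrow 3.758.
Rounding up: Arden 1, Brisco 2, Carrow 4 (total 7).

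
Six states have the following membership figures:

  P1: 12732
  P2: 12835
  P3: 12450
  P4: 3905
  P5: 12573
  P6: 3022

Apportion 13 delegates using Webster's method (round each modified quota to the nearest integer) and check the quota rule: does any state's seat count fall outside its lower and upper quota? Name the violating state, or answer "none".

none

Standard quotas: P1 2.878, P2 2.901, P3 2.814, P4 0.883, P5 2.842, P6 0.683.
Webster allocation: P1 3, P2 3, P3 2, P4 1, P5 3, P6 1.
Every allocation lies between the lower and upper quota.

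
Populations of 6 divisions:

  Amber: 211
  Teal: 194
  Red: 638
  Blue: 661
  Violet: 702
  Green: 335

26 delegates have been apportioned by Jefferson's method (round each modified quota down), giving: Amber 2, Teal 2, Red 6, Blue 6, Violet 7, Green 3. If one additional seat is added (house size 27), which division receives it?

Blue

Priority for the next seat is population ÷ (current seats + 1).
Priorities: Amber 70.333, Teal 64.667, Red 91.143, Blue 94.429, Violet 87.750, Green 83.750.
Highest priority: Blue.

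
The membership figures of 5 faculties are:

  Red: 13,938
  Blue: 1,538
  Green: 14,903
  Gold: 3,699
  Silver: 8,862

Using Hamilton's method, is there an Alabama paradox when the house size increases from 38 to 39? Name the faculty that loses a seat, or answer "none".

At 38 seats: Red 12, Blue 2, Green 13, Gold 3, Silver 8.
At 39 seats: Red 13, Blue 1, Green 14, Gold 3, Silver 8.
Blue drops from 2 to 1.

Blue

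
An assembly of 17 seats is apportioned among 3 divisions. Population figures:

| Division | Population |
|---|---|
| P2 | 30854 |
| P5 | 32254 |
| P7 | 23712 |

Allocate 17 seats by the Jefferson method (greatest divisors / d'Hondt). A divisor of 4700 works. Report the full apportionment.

With modified divisor 4700: modified quotas P2 6.565, P5 6.863, P7 5.045.
Rounding down: P2 6, P5 6, P7 5 (total 17).

P2 6; P5 6; P7 5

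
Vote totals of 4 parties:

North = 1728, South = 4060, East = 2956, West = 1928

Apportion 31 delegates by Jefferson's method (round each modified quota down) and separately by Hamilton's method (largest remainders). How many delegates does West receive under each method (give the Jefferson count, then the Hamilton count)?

Jefferson: North 5, South 12, East 9, West 5.
Hamilton: North 5, South 12, East 8, West 6.
West gets 5 under Jefferson and 6 under Hamilton.

5 and 6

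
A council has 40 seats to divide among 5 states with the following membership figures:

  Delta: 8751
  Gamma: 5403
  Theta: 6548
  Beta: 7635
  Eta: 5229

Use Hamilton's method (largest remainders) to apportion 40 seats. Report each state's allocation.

Standard divisor: 33566 ÷ 40 ≈ 839.15.
Standard quotas: Delta 10.4284, Gamma 6.4387, Theta 7.8031, Beta 9.0985, Eta 6.2313.
Lower quotas: Delta 10, Gamma 6, Theta 7, Beta 9, Eta 6 (sum 38, leaving 2 seats).
Remainders in descending order: Theta 0.8031, Gamma 0.4387, Delta 0.4284, Eta 0.2313, Beta 0.0985.
The surplus seats go to Theta, Gamma.

Delta: 10; Gamma: 7; Theta: 8; Beta: 9; Eta: 6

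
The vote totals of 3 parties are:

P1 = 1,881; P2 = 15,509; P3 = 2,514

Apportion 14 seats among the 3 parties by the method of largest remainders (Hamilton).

The standard divisor is 19904/14 ≈ 1421.714.
Standard quotas: P1 1.3231, P2 10.9087, P3 1.7683.
Lower quotas: P1 1, P2 10, P3 1 (sum 12, leaving 2 seats).
Remainders in descending order: P2 0.9087, P3 0.7683, P1 0.3231.
Largest remainders: P2, P3 receive the extra seats.

P1: 1, P2: 11, P3: 2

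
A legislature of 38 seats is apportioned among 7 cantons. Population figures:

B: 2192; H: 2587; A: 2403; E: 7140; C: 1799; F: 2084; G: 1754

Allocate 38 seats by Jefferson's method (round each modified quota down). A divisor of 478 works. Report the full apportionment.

B: 4, H: 5, A: 5, E: 14, C: 3, F: 4, G: 3

With modified divisor 478: modified quotas B 4.586, H 5.412, A 5.027, E 14.937, C 3.764, F 4.360, G 3.669.
Rounding down: B 4, H 5, A 5, E 14, C 3, F 4, G 3 (total 38).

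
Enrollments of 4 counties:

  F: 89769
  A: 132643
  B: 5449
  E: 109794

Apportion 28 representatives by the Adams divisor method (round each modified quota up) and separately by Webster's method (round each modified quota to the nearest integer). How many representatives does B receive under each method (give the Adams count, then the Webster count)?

1 and 0

Adams: F 7, A 11, B 1, E 9.
Webster: F 8, A 11, B 0, E 9.
B gets 1 under Adams and 0 under Webster.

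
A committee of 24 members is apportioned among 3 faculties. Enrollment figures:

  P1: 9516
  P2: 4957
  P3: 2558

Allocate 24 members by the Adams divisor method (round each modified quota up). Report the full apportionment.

P1 13; P2 7; P3 4

Standard divisor 17031/24 ≈ 709.625; standard quotas: P1 13.410, P2 6.985, P3 3.605.
Rounding up gives 14, 7, 4 = 25 seats, so the divisor must be adjusted.
With modified divisor 760: modified quotas P1 12.521, P2 6.522, P3 3.366.
Rounding up: P1 13, P2 7, P3 4 (total 24).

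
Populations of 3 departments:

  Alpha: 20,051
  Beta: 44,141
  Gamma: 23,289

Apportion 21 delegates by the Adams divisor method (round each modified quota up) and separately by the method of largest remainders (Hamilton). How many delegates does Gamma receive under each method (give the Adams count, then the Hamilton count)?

Adams: Alpha 5, Beta 10, Gamma 6.
Hamilton: Alpha 5, Beta 11, Gamma 5.
Gamma gets 6 under Adams and 5 under Hamilton.

6 and 5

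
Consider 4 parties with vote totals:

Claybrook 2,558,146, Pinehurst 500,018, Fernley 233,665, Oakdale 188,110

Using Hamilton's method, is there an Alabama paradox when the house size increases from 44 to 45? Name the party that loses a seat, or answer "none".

Oakdale

At 44 seats: Claybrook 32, Pinehurst 6, Fernley 3, Oakdale 3.
At 45 seats: Claybrook 33, Pinehurst 7, Fernley 3, Oakdale 2.
Oakdale drops from 3 to 2.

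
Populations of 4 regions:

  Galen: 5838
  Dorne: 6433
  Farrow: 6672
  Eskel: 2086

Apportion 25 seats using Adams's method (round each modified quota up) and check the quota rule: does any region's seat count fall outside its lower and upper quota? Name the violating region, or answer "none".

Standard quotas: Galen 6.940, Dorne 7.648, Farrow 7.932, Eskel 2.480.
Adams allocation: Galen 7, Dorne 7, Farrow 8, Eskel 3.
Every allocation lies between the lower and upper quota.

none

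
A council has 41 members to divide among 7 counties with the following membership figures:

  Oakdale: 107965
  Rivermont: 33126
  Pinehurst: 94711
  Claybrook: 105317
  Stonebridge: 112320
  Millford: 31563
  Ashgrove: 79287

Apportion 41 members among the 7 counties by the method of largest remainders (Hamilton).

The standard divisor is 564289/41 ≈ 13763.146.
Standard quotas: Oakdale 7.8445, Rivermont 2.4069, Pinehurst 6.8815, Claybrook 7.6521, Stonebridge 8.1609, Millford 2.2933, Ashgrove 5.7608.
Lower quotas: Oakdale 7, Rivermont 2, Pinehurst 6, Claybrook 7, Stonebridge 8, Millford 2, Ashgrove 5 (sum 37, leaving 4 seats).
Remainders in descending order: Pinehurst 0.8815, Oakdale 0.8445, Ashgrove 0.7608, Claybrook 0.6521, Rivermont 0.4069, Millford 0.2933, Stonebridge 0.1609.
Largest remainders: Pinehurst, Oakdale, Ashgrove, Claybrook receive the extra seats.

Oakdale 8; Rivermont 2; Pinehurst 7; Claybrook 8; Stonebridge 8; Millford 2; Ashgrove 6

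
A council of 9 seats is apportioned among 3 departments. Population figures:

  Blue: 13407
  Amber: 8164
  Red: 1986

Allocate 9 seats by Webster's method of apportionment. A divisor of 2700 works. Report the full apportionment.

With modified divisor 2700: modified quotas Blue 4.966, Amber 3.024, Red 0.736.
Rounding to the nearest integer: Blue 5, Amber 3, Red 1 (total 9).

Blue=5, Amber=3, Red=1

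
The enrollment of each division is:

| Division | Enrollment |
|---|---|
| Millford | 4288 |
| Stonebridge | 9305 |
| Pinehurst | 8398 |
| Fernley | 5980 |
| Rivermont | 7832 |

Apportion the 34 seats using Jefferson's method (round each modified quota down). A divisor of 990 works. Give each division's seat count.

With modified divisor 990: modified quotas Millford 4.331, Stonebridge 9.399, Pinehurst 8.483, Fernley 6.040, Rivermont 7.911.
Rounding down: Millford 4, Stonebridge 9, Pinehurst 8, Fernley 6, Rivermont 7 (total 34).

Millford 4; Stonebridge 9; Pinehurst 8; Fernley 6; Rivermont 7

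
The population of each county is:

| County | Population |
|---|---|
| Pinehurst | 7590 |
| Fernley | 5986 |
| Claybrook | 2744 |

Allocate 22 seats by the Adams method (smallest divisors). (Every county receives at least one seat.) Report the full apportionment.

Pinehurst: 10; Fernley: 8; Claybrook: 4

Standard divisor 16320/22 ≈ 741.818; standard quotas: Pinehurst 10.232, Fernley 8.069, Claybrook 3.699.
Rounding up gives 11, 9, 4 = 24 seats, so the divisor must be adjusted.
With modified divisor 800: modified quotas Pinehurst 9.488, Fernley 7.482, Claybrook 3.430.
Rounding up: Pinehurst 10, Fernley 8, Claybrook 4 (total 22).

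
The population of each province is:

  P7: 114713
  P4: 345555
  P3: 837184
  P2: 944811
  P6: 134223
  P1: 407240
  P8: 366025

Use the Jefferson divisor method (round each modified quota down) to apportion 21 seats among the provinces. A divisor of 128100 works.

With modified divisor 128100: modified quotas P7 0.895, P4 2.698, P3 6.535, P2 7.376, P6 1.048, P1 3.179, P8 2.857.
Rounding down: P7 0, P4 2, P3 6, P2 7, P6 1, P1 3, P8 2 (total 21).

P7 0, P4 2, P3 6, P2 7, P6 1, P1 3, P8 2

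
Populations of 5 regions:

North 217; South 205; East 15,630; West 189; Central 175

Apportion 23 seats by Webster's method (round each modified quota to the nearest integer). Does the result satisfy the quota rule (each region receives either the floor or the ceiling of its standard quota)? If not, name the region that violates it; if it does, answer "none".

East

Standard quotas: North 0.304, South 0.287, East 21.899, West 0.265, Central 0.245.
Webster allocation: North 0, South 0, East 23, West 0, Central 0.
East has quota 21.899 (lower 21, upper 22) but receives 23 — outside the quota interval.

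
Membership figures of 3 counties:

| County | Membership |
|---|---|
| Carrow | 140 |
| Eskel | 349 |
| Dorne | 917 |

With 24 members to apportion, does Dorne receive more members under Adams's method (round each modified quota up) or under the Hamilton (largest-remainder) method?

Hamilton

Adams: Carrow 3, Eskel 6, Dorne 15.
Hamilton: Carrow 2, Eskel 6, Dorne 16.
Dorne gets 15 under Adams and 16 under Hamilton.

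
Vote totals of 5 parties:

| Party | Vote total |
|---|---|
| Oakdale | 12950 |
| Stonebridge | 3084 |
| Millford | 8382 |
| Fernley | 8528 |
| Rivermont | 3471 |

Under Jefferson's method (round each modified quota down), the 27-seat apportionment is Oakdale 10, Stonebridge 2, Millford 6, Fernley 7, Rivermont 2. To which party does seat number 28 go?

Millford

Priority for the next seat is population ÷ (current seats + 1).
Priorities: Oakdale 1177.273, Stonebridge 1028.000, Millford 1197.429, Fernley 1066.000, Rivermont 1157.000.
Highest priority: Millford.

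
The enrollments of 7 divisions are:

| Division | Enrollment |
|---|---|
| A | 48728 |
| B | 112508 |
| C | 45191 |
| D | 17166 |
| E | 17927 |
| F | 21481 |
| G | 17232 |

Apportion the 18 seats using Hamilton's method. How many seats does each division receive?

A: 3, B: 7, C: 3, D: 1, E: 1, F: 2, G: 1

Standard divisor: 280233 ÷ 18 ≈ 15568.5.
Standard quotas: A 3.1299, B 7.2266, C 2.9027, D 1.1026, E 1.1515, F 1.3798, G 1.1069.
Lower quotas: A 3, B 7, C 2, D 1, E 1, F 1, G 1 (sum 16, leaving 2 seats).
Remainders in descending order: C 0.9027, F 0.3798, B 0.2266, E 0.1515, A 0.1299, G 0.1069, D 0.1026.
The surplus seats go to C, F.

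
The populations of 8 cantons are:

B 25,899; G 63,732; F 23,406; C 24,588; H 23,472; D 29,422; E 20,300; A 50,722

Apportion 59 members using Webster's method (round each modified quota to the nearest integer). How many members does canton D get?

7

Standard divisor 261541/59 ≈ 4432.898; standard quotas: B 5.842, G 14.377, F 5.280, C 5.547, H 5.295, D 6.637, E 4.579, A 11.442.
Rounding to the nearest integer gives B 6, G 14, F 5, C 6, H 5, D 7, E 5, A 11 — total 59, matching the house size, so no adjustment is needed.
D receives 7.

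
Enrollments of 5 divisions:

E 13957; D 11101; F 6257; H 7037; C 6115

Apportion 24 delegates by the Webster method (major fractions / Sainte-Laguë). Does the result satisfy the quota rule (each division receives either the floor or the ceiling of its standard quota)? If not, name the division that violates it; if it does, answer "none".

none

Standard quotas: E 7.533, D 5.991, F 3.377, H 3.798, C 3.300.
Webster allocation: E 8, D 6, F 3, H 4, C 3.
Every allocation lies between the lower and upper quota.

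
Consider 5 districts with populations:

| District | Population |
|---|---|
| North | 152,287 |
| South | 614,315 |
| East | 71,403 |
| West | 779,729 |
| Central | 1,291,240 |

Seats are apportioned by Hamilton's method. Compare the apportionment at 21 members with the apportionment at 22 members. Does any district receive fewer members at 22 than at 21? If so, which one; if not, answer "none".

East

At 21 seats: North 1, South 4, East 1, West 6, Central 9.
At 22 seats: North 1, South 5, East 0, West 6, Central 10.
East drops from 1 to 0.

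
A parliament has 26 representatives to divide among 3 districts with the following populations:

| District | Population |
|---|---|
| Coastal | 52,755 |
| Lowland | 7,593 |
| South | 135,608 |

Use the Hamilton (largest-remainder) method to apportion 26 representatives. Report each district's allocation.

The standard divisor is 195956/26 ≈ 7536.769.
Standard quotas: Coastal 6.9997, Lowland 1.0075, South 17.9929.
Lower quotas: Coastal 6, Lowland 1, South 17 (sum 24, leaving 2 seats).
Remainders in descending order: Coastal 0.9997, South 0.9929, Lowland 0.0075.
The surplus seats go to Coastal, South.

Coastal=7, Lowland=1, South=18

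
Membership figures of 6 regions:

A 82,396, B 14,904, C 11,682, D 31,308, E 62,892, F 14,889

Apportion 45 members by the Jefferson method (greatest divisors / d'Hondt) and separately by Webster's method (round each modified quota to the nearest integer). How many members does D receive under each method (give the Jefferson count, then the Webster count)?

6 and 7

Jefferson: A 18, B 3, C 2, D 6, E 13, F 3.
Webster: A 17, B 3, C 2, D 7, E 13, F 3.
D gets 6 under Jefferson and 7 under Webster.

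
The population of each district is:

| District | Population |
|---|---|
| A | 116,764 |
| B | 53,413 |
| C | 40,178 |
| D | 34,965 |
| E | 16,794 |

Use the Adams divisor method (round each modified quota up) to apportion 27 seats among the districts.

A: 11, B: 6, C: 4, D: 4, E: 2

Standard divisor 262114/27 ≈ 9707.926; standard quotas: A 12.028, B 5.502, C 4.139, D 3.602, E 1.730.
Rounding up gives 13, 6, 5, 4, 2 = 30 seats, so the divisor must be adjusted.
With modified divisor 10635.2: modified quotas A 10.979, B 5.022, C 3.778, D 3.288, E 1.579.
Rounding up: A 11, B 6, C 4, D 4, E 2 (total 27).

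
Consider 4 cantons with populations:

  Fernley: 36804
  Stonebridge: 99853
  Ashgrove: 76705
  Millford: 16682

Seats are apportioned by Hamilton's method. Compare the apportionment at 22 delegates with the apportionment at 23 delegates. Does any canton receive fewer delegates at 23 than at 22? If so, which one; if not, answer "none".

At 22 seats: Fernley 3, Stonebridge 10, Ashgrove 7, Millford 2.
At 23 seats: Fernley 4, Stonebridge 10, Ashgrove 8, Millford 1.
Millford drops from 2 to 1.

Millford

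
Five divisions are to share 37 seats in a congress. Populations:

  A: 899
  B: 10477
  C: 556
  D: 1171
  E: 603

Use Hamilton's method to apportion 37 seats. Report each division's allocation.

A 2, B 28, C 2, D 3, E 2

The standard divisor is 13706/37 ≈ 370.432.
Standard quotas: A 2.4269, B 28.2832, C 1.5009, D 3.1612, E 1.6278.
Lower quotas: A 2, B 28, C 1, D 3, E 1 (sum 35, leaving 2 seats).
Remainders in descending order: E 0.6278, C 0.5009, A 0.4269, B 0.2832, D 0.1612.
The surplus seats go to E, C.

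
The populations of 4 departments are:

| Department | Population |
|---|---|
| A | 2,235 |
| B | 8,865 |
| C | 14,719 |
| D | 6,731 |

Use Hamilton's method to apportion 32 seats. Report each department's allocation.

The standard divisor is 32550/32 ≈ 1017.188.
Standard quotas: A 2.1972, B 8.7152, C 14.4703, D 6.6173.
Lower quotas: A 2, B 8, C 14, D 6 (sum 30, leaving 2 seats).
Remainders in descending order: B 0.7152, D 0.6173, C 0.4703, A 0.1972.
Largest remainders: B, D receive the extra seats.

A=2; B=9; C=14; D=7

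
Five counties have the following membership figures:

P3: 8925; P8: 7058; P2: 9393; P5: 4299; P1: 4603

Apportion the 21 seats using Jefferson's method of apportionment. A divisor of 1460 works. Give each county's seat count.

P3: 6, P8: 4, P2: 6, P5: 2, P1: 3

With modified divisor 1460: modified quotas P3 6.113, P8 4.834, P2 6.434, P5 2.945, P1 3.153.
Rounding down: P3 6, P8 4, P2 6, P5 2, P1 3 (total 21).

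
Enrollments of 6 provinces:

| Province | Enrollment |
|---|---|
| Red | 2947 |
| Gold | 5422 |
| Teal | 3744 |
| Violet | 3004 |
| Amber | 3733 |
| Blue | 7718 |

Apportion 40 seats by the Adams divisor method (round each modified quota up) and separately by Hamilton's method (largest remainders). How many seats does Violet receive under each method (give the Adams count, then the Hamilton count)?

5 and 4

Adams: Red 4, Gold 8, Teal 6, Violet 5, Amber 6, Blue 11.
Hamilton: Red 4, Gold 8, Teal 6, Violet 4, Amber 6, Blue 12.
Violet gets 5 under Adams and 4 under Hamilton.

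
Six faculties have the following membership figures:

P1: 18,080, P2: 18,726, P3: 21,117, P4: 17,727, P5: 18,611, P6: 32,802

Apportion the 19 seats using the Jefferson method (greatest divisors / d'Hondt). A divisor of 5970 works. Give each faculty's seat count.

P1: 3, P2: 3, P3: 3, P4: 2, P5: 3, P6: 5

With modified divisor 5970: modified quotas P1 3.028, P2 3.137, P3 3.537, P4 2.969, P5 3.117, P6 5.494.
Rounding down: P1 3, P2 3, P3 3, P4 2, P5 3, P6 5 (total 19).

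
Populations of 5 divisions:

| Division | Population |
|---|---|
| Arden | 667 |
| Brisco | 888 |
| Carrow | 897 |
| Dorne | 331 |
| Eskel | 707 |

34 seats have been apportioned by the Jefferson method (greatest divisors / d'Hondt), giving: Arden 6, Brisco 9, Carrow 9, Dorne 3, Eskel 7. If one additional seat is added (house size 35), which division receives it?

Arden

Priority for the next seat is population ÷ (current seats + 1).
Priorities: Arden 95.286, Brisco 88.800, Carrow 89.700, Dorne 82.750, Eskel 88.375.
Highest priority: Arden.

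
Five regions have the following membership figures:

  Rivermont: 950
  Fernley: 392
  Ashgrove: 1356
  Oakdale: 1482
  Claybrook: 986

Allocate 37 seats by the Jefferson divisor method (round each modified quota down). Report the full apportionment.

Rivermont=7; Fernley=2; Ashgrove=10; Oakdale=11; Claybrook=7

Standard divisor 5166/37 ≈ 139.622; standard quotas: Rivermont 6.804, Fernley 2.808, Ashgrove 9.712, Oakdale 10.614, Claybrook 7.062.
Rounding down gives 6, 2, 9, 10, 7 = 34 seats, so the divisor must be adjusted.
With modified divisor 133: modified quotas Rivermont 7.143, Fernley 2.947, Ashgrove 10.195, Oakdale 11.143, Claybrook 7.414.
Rounding down: Rivermont 7, Fernley 2, Ashgrove 10, Oakdale 11, Claybrook 7 (total 37).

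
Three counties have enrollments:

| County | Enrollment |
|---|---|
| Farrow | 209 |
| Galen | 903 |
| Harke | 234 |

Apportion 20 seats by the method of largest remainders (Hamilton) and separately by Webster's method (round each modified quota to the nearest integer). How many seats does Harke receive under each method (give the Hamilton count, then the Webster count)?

4 and 3

Hamilton: Farrow 3, Galen 13, Harke 4.
Webster: Farrow 3, Galen 14, Harke 3.
Harke gets 4 under Hamilton and 3 under Webster.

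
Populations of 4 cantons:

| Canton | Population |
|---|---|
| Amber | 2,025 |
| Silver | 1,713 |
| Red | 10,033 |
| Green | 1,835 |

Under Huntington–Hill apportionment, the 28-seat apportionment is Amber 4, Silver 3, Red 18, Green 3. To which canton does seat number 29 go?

Priority for the next seat is population ÷ (√(s·(s+1))).
Priorities: Amber 452.804, Silver 494.501, Red 542.523, Green 529.719.
Highest priority: Red.

Red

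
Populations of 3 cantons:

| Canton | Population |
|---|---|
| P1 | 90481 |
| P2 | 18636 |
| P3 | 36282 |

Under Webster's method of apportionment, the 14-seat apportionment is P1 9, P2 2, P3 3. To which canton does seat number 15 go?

P3

Priority for the next seat is population ÷ (current seats + 0.5).
Priorities: P1 9524.316, P2 7454.400, P3 10366.286.
Highest priority: P3.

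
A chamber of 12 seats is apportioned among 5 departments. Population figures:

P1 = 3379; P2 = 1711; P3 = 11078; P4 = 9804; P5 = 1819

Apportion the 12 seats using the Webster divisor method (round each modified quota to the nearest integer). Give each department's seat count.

Standard divisor 27791/12 ≈ 2315.917; standard quotas: P1 1.459, P2 0.739, P3 4.783, P4 4.233, P5 0.785.
Rounding to the nearest integer gives P1 1, P2 1, P3 5, P4 4, P5 1 — total 12, matching the house size, so no adjustment is needed.

P1: 1; P2: 1; P3: 5; P4: 4; P5: 1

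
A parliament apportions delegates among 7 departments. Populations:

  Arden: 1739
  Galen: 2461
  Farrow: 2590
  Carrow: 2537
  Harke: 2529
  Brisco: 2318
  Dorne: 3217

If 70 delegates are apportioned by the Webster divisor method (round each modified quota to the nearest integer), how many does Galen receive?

10

Standard divisor 17391/70 ≈ 248.443; standard quotas: Arden 7.000, Galen 9.906, Farrow 10.425, Carrow 10.212, Harke 10.179, Brisco 9.330, Dorne 12.949.
Rounding to the nearest integer gives 7, 10, 10, 10, 10, 9, 13 = 69 seats, so the divisor must be adjusted.
With modified divisor 245: modified quotas Arden 7.098, Galen 10.045, Farrow 10.571, Carrow 10.355, Harke 10.322, Brisco 9.461, Dorne 13.131.
Rounding to the nearest integer: Arden 7, Galen 10, Farrow 11, Carrow 10, Harke 10, Brisco 9, Dorne 13 (total 70).
Galen receives 10.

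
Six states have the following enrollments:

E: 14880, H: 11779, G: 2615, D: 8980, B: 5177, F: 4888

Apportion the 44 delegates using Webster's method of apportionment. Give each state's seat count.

Standard divisor 48319/44 ≈ 1098.159; standard quotas: E 13.550, H 10.726, G 2.381, D 8.177, B 4.714, F 4.451.
Rounding to the nearest integer gives E 14, H 11, G 2, D 8, B 5, F 4 — total 44, matching the house size, so no adjustment is needed.

E=14, H=11, G=2, D=8, B=5, F=4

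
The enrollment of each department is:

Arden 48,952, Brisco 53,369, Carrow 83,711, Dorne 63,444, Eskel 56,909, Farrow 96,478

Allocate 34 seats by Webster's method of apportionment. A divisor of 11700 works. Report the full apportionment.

With modified divisor 11700: modified quotas Arden 4.184, Brisco 4.561, Carrow 7.155, Dorne 5.423, Eskel 4.864, Farrow 8.246.
Rounding to the nearest integer: Arden 4, Brisco 5, Carrow 7, Dorne 5, Eskel 5, Farrow 8 (total 34).

Arden: 4, Brisco: 5, Carrow: 7, Dorne: 5, Eskel: 5, Farrow: 8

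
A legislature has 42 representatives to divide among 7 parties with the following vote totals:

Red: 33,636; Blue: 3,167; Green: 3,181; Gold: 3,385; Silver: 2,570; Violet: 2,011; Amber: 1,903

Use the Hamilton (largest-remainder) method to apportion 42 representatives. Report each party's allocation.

Red 28, Blue 3, Green 3, Gold 3, Silver 2, Violet 2, Amber 1

Total 49853; standard divisor 49853/42 ≈ 1186.976.
Standard quotas: Red 28.3376, Blue 2.6681, Green 2.6799, Gold 2.8518, Silver 2.1652, Violet 1.6942, Amber 1.6032.
Lower quotas: Red 28, Blue 2, Green 2, Gold 2, Silver 2, Violet 1, Amber 1 (sum 38, leaving 4 seats).
Remainders in descending order: Gold 0.8518, Violet 0.6942, Green 0.6799, Blue 0.6681, Amber 0.6032, Red 0.3376, Silver 0.1652.
Largest remainders: Gold, Violet, Green, Blue receive the extra seats.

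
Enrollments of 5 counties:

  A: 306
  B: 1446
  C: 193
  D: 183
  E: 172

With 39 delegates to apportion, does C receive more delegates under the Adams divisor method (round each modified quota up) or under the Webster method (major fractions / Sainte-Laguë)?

Adams: A 5, B 24, C 4, D 3, E 3.
Webster: A 5, B 25, C 3, D 3, E 3.
C gets 4 under Adams and 3 under Webster.

Adams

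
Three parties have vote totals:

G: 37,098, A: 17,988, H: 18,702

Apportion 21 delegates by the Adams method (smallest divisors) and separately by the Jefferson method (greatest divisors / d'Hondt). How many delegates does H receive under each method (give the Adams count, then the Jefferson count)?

6 and 5

Adams: G 10, A 5, H 6.
Jefferson: G 11, A 5, H 5.
H gets 6 under Adams and 5 under Jefferson.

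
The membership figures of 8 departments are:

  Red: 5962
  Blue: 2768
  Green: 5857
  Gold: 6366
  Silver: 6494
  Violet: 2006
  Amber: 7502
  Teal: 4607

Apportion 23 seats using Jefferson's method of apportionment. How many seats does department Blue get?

1

Standard divisor 41562/23 ≈ 1807.043; standard quotas: Red 3.299, Blue 1.532, Green 3.241, Gold 3.523, Silver 3.594, Violet 1.110, Amber 4.152, Teal 2.549.
Rounding down gives 3, 1, 3, 3, 3, 1, 4, 2 = 20 seats, so the divisor must be adjusted.
With modified divisor 1520: modified quotas Red 3.922, Blue 1.821, Green 3.853, Gold 4.188, Silver 4.272, Violet 1.320, Amber 4.936, Teal 3.031.
Rounding down: Red 3, Blue 1, Green 3, Gold 4, Silver 4, Violet 1, Amber 4, Teal 3 (total 23).
Blue receives 1.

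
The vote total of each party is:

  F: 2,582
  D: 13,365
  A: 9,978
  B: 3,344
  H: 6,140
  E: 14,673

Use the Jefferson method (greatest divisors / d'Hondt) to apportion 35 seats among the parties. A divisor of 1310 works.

With modified divisor 1310: modified quotas F 1.971, D 10.202, A 7.617, B 2.553, H 4.687, E 11.201.
Rounding down: F 1, D 10, A 7, B 2, H 4, E 11 (total 35).

F: 1; D: 10; A: 7; B: 2; H: 4; E: 11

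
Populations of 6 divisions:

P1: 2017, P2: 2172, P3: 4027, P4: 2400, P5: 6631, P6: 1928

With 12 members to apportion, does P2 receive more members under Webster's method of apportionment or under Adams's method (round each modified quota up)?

Adams

Webster: P1 1, P2 1, P3 3, P4 2, P5 4, P6 1.
Adams: P1 1, P2 2, P3 2, P4 2, P5 4, P6 1.
P2 gets 1 under Webster and 2 under Adams.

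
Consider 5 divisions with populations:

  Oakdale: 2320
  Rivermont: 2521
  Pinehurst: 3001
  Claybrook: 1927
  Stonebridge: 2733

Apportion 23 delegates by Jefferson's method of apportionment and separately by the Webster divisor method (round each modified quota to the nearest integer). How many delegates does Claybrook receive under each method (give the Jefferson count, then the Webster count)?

Jefferson: Oakdale 4, Rivermont 5, Pinehurst 6, Claybrook 3, Stonebridge 5.
Webster: Oakdale 4, Rivermont 5, Pinehurst 5, Claybrook 4, Stonebridge 5.
Claybrook gets 3 under Jefferson and 4 under Webster.

3 and 4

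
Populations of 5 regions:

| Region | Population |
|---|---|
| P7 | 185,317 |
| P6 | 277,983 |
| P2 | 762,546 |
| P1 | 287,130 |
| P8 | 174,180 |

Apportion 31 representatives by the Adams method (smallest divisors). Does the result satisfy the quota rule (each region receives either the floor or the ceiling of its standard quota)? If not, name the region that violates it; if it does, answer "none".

none

Standard quotas: P7 3.405, P6 5.108, P2 14.011, P1 5.276, P8 3.200.
Adams allocation: P7 4, P6 5, P2 14, P1 5, P8 3.
Every allocation lies between the lower and upper quota.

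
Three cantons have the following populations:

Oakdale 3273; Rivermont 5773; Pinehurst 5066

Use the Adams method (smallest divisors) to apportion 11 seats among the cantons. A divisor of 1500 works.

With modified divisor 1500: modified quotas Oakdale 2.182, Rivermont 3.849, Pinehurst 3.377.
Rounding up: Oakdale 3, Rivermont 4, Pinehurst 4 (total 11).

Oakdale 3; Rivermont 4; Pinehurst 4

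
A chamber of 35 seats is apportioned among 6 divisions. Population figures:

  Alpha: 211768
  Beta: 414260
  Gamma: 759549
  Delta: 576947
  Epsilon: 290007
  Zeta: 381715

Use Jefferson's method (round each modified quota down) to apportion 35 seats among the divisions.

Alpha 3, Beta 5, Gamma 10, Delta 8, Epsilon 4, Zeta 5

Standard divisor 2634246/35 ≈ 75264.171; standard quotas: Alpha 2.814, Beta 5.504, Gamma 10.092, Delta 7.666, Epsilon 3.853, Zeta 5.072.
Rounding down gives 2, 5, 10, 7, 3, 5 = 32 seats, so the divisor must be adjusted.
With modified divisor 69800: modified quotas Alpha 3.034, Beta 5.935, Gamma 10.882, Delta 8.266, Epsilon 4.155, Zeta 5.469.
Rounding down: Alpha 3, Beta 5, Gamma 10, Delta 8, Epsilon 4, Zeta 5 (total 35).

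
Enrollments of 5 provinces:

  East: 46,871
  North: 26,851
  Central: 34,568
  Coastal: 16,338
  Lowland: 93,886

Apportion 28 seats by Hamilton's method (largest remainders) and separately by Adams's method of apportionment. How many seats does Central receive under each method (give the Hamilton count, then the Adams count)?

4 and 5

Hamilton: East 6, North 4, Central 4, Coastal 2, Lowland 12.
Adams: East 6, North 4, Central 5, Coastal 2, Lowland 11.
Central gets 4 under Hamilton and 5 under Adams.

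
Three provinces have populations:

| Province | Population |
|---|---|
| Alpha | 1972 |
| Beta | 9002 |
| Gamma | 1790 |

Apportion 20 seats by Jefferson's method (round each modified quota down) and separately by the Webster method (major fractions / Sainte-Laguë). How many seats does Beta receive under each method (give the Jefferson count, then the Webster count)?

Jefferson: Alpha 3, Beta 15, Gamma 2.
Webster: Alpha 3, Beta 14, Gamma 3.
Beta gets 15 under Jefferson and 14 under Webster.

15 and 14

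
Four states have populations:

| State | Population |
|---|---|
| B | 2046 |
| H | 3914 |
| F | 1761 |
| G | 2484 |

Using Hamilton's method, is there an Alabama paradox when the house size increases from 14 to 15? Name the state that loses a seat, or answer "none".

F

At 14 seats: B 3, H 5, F 3, G 3.
At 15 seats: B 3, H 6, F 2, G 4.
F drops from 3 to 2.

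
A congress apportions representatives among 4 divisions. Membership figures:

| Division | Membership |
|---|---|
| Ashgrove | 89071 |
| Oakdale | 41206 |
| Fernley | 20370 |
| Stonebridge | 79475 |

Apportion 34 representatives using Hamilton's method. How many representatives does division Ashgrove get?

Standard divisor: 230122 ÷ 34 ≈ 6768.294.
Standard quotas: Ashgrove 13.1600, Oakdale 6.0881, Fernley 3.0096, Stonebridge 11.7422.
Lower quotas: Ashgrove 13, Oakdale 6, Fernley 3, Stonebridge 11 (sum 33, leaving 1 seat).
Remainders in descending order: Stonebridge 0.7422, Ashgrove 0.1600, Oakdale 0.0881, Fernley 0.0096.
The surplus seat goes to Stonebridge.
Ashgrove receives 13.

13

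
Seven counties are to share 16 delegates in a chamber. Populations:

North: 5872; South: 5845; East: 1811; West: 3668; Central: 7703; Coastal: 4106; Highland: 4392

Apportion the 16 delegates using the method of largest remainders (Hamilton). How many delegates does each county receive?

North 3; South 3; East 1; West 2; Central 3; Coastal 2; Highland 2

The standard divisor is 33397/16 ≈ 2087.312.
Standard quotas: North 2.8132, South 2.8003, East 0.8676, West 1.7573, Central 3.6904, Coastal 1.9671, Highland 2.1041.
Lower quotas: North 2, South 2, East 0, West 1, Central 3, Coastal 1, Highland 2 (sum 11, leaving 5 seats).
Remainders in descending order: Coastal 0.9671, East 0.8676, North 0.8132, South 0.8003, West 0.7573, Central 0.6904, Highland 0.1041.
The surplus seats go to Coastal, East, North, South, West.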